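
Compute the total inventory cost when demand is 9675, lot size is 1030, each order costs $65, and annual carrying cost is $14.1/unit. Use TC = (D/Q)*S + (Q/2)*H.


TC = 9675/1030 * 65 + 1030/2 * 14.1

$7872.06


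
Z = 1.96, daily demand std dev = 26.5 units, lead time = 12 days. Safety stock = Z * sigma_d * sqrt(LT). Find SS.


Formula: SS = z * sigma_d * sqrt(LT)
sqrt(LT) = sqrt(12) = 3.4641
SS = 1.96 * 26.5 * 3.4641
SS = 179.9 units

179.9 units


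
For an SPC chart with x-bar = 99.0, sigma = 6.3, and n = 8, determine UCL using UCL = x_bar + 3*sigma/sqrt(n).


UCL = 99.0 + 3 * 6.3 / sqrt(8)

105.68


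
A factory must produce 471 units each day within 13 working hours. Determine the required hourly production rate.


Formula: Production Rate = Daily Demand / Available Hours
Rate = 471 units/day / 13 hours/day
Rate = 36.2 units/hour

36.2 units/hour


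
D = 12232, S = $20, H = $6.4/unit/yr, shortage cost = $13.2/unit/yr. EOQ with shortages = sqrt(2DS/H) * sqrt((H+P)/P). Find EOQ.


Formula: EOQ* = sqrt(2DS/H) * sqrt((H+P)/P)
Base EOQ = sqrt(2*12232*20/6.4) = 276.5 units
Correction = sqrt((6.4+13.2)/13.2) = 1.21854
EOQ* = 276.5 * 1.21854 = 336.9 units

336.9 units


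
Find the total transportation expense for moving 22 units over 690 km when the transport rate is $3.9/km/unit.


TC = dist * cost * units = 690 * 3.9 * 22 = $59202.00

$59202.00


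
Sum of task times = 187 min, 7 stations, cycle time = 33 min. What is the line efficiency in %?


Formula: Efficiency = Sum of Task Times / (N_stations * CT) * 100
Total station capacity = 7 stations * 33 min = 231 min
Efficiency = 187 / 231 * 100 = 81.0%

81.0%


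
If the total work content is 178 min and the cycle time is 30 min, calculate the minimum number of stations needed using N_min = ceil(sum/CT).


Formula: N_min = ceil(Sum of Task Times / Cycle Time)
N_min = ceil(178 min / 30 min) = ceil(5.9333)
N_min = 6 stations

6


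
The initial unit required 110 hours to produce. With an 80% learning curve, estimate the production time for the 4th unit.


Formula: T_n = T_1 * (learning_rate)^(log2(n)) where learning_rate = rate/100
Doublings = log2(4) = 2
T_n = 110 * 0.8^2
T_n = 110 * 0.64 = 70.4 hours

70.4 hours


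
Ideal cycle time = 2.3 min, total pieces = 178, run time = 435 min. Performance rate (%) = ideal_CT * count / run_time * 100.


Formula: Performance = (Ideal CT * Total Count) / Run Time * 100
Ideal output time = 2.3 * 178 = 409.4 min
Performance = 409.4 / 435 * 100 = 94.1%

94.1%


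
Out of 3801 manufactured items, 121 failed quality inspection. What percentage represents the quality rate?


Formula: Quality Rate = Good Pieces / Total Pieces * 100
Good pieces = 3801 - 121 = 3680
QR = 3680 / 3801 * 100 = 96.8%

96.8%


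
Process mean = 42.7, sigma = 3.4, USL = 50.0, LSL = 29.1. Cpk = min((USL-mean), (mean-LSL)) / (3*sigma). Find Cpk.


Cpu = (50.0 - 42.7) / (3 * 3.4) = 0.72
Cpl = (42.7 - 29.1) / (3 * 3.4) = 1.33
Cpk = min(0.72, 1.33) = 0.72

0.72


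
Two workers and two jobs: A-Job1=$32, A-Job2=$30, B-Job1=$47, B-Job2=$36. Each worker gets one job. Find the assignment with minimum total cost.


Option 1: A->1 + B->2 = $32 + $36 = $68
Option 2: A->2 + B->1 = $30 + $47 = $77
Min cost = min($68, $77) = $68

$68


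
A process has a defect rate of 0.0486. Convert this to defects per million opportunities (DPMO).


DPMO = defect_rate * 1000000 = 0.0486 * 1000000

48600


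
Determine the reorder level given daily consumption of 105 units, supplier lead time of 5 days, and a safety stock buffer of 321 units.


Formula: ROP = (Daily Demand * Lead Time) + Safety Stock
Demand during lead time = 105 * 5 = 525 units
ROP = 525 + 321 = 846 units

846 units


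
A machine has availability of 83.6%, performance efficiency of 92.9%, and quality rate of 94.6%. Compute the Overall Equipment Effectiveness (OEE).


Formula: OEE = Availability * Performance * Quality / 10000
A * P = 83.6% * 92.9% / 100 = 77.66%
OEE = 77.66% * 94.6% / 100 = 73.5%

73.5%


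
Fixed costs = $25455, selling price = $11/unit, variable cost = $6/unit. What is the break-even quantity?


Formula: BEQ = Fixed Costs / (Price - Variable Cost)
Contribution margin = $11 - $6 = $5/unit
BEQ = ceil($25455 / $5/unit) = ceil(5091.0) = 5091 units

5091 units


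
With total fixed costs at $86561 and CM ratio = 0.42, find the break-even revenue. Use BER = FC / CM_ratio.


Formula: BER = Fixed Costs / Contribution Margin Ratio
BER = $86561 / 0.42
BER = $206097.62 (to the nearest cent)

$206097.62


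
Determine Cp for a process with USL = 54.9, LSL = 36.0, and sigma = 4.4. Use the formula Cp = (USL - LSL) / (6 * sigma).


Cp = (54.9 - 36.0) / (6 * 4.4)

0.72


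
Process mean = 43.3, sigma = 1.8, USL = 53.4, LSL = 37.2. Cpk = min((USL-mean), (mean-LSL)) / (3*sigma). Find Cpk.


Cpu = (53.4 - 43.3) / (3 * 1.8) = 1.87
Cpl = (43.3 - 37.2) / (3 * 1.8) = 1.13
Cpk = min(1.87, 1.13) = 1.13

1.13


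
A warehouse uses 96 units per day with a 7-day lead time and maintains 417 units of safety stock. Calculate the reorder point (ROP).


Formula: ROP = (Daily Demand * Lead Time) + Safety Stock
Demand during lead time = 96 * 7 = 672 units
ROP = 672 + 417 = 1089 units

1089 units


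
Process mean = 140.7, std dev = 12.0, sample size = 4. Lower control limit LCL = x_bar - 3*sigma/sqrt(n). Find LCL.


LCL = 140.7 - 3 * 12.0 / sqrt(4)

122.7


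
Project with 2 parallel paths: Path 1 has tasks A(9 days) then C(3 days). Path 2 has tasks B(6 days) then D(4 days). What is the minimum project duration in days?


Path 1 = 9 + 3 = 12 days
Path 2 = 6 + 4 = 10 days
Duration = max(12, 10) = 12 days

12 days


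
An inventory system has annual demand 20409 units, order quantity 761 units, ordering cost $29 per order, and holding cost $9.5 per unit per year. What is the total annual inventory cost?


TC = 20409/761 * 29 + 761/2 * 9.5

$4392.49


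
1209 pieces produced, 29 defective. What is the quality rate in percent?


Formula: Quality Rate = Good Pieces / Total Pieces * 100
Good pieces = 1209 - 29 = 1180
QR = 1180 / 1209 * 100 = 97.6%

97.6%


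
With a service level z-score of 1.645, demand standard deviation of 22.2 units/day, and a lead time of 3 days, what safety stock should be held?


Formula: SS = z * sigma_d * sqrt(LT)
sqrt(LT) = sqrt(3) = 1.7321
SS = 1.645 * 22.2 * 1.7321
SS = 63.3 units

63.3 units


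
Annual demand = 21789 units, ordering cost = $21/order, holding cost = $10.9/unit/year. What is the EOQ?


Formula: EOQ = sqrt(2 * D * S / H)
Numerator: 2 * 21789 * 21 = 915138
2DS/H = 915138 / 10.9 = 83957.6
EOQ = sqrt(83957.6) = 289.8 units

289.8 units


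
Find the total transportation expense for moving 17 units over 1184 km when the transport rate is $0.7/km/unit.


TC = dist * cost * units = 1184 * 0.7 * 17 = $14089.60

$14089.60


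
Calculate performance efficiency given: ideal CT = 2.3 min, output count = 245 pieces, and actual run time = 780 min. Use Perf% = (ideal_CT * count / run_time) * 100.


Formula: Performance = (Ideal CT * Total Count) / Run Time * 100
Ideal output time = 2.3 * 245 = 563.5 min
Performance = 563.5 / 780 * 100 = 72.2%

72.2%


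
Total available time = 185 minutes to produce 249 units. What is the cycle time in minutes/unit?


Formula: CT = Available Time / Number of Units
CT = 185 min / 249 units
CT = 0.74 min/unit

0.74 min/unit


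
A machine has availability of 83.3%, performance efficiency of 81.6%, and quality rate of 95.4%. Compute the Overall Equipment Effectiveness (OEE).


Formula: OEE = Availability * Performance * Quality / 10000
A * P = 83.3% * 81.6% / 100 = 67.97%
OEE = 67.97% * 95.4% / 100 = 64.8%

64.8%


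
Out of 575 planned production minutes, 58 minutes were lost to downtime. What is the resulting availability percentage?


Formula: Availability = (Planned Time - Downtime) / Planned Time * 100
Uptime = 575 - 58 = 517 min
Availability = 517 / 575 * 100 = 89.9%

89.9%


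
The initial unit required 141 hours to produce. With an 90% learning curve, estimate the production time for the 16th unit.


Formula: T_n = T_1 * (learning_rate)^(log2(n)) where learning_rate = rate/100
Doublings = log2(16) = 4
T_n = 141 * 0.9^4
T_n = 141 * 0.6561 = 92.5 hours

92.5 hours


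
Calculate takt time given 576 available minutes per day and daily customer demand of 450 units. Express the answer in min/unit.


Formula: Takt Time = Available Production Time / Customer Demand
Takt = 576 min/day / 450 units/day
Takt = 1.28 min/unit

1.28 min/unit


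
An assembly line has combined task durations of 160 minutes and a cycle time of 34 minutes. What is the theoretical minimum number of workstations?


Formula: N_min = ceil(Sum of Task Times / Cycle Time)
N_min = ceil(160 min / 34 min) = ceil(4.7059)
N_min = 5 stations

5


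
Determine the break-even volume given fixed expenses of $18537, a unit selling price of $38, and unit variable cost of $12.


Formula: BEQ = Fixed Costs / (Price - Variable Cost)
Contribution margin = $38 - $12 = $26/unit
BEQ = ceil($18537 / $26/unit) = ceil(712.96) = 713 units

713 units


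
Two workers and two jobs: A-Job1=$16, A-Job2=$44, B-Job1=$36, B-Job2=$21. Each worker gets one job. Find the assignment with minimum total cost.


Option 1: A->1 + B->2 = $16 + $21 = $37
Option 2: A->2 + B->1 = $44 + $36 = $80
Min cost = min($37, $80) = $37

$37


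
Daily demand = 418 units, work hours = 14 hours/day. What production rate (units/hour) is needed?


Formula: Production Rate = Daily Demand / Available Hours
Rate = 418 units/day / 14 hours/day
Rate = 29.9 units/hour

29.9 units/hour


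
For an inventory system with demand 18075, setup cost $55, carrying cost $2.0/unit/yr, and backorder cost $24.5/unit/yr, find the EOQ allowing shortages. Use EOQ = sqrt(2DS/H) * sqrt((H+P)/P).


Formula: EOQ* = sqrt(2DS/H) * sqrt((H+P)/P)
Base EOQ = sqrt(2*18075*55/2.0) = 997.06 units
Correction = sqrt((2.0+24.5)/24.5) = 1.04002
EOQ* = 997.06 * 1.04002 = 1037.0 units

1037.0 units


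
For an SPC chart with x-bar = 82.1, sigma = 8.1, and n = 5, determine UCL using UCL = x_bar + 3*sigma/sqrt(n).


UCL = 82.1 + 3 * 8.1 / sqrt(5)

92.97


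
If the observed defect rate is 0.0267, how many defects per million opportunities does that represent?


DPMO = defect_rate * 1000000 = 0.0267 * 1000000

26700


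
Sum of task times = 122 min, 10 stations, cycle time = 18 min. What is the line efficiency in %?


Formula: Efficiency = Sum of Task Times / (N_stations * CT) * 100
Total station capacity = 10 stations * 18 min = 180 min
Efficiency = 122 / 180 * 100 = 67.8%

67.8%


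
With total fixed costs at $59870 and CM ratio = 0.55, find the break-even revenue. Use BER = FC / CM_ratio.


Formula: BER = Fixed Costs / Contribution Margin Ratio
BER = $59870 / 0.55
BER = $108854.55 (to the nearest cent)

$108854.55


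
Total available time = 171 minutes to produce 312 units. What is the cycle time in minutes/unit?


Formula: CT = Available Time / Number of Units
CT = 171 min / 312 units
CT = 0.55 min/unit

0.55 min/unit


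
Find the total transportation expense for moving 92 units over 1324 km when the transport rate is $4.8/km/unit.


TC = dist * cost * units = 1324 * 4.8 * 92 = $584678.40

$584678.40


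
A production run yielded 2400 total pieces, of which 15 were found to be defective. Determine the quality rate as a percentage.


Formula: Quality Rate = Good Pieces / Total Pieces * 100
Good pieces = 2400 - 15 = 2385
QR = 2385 / 2400 * 100 = 99.4%

99.4%


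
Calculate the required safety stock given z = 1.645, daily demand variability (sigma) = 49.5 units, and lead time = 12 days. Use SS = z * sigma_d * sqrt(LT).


Formula: SS = z * sigma_d * sqrt(LT)
sqrt(LT) = sqrt(12) = 3.4641
SS = 1.645 * 49.5 * 3.4641
SS = 282.1 units

282.1 units


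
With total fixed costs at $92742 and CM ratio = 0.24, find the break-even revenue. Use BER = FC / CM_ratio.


Formula: BER = Fixed Costs / Contribution Margin Ratio
BER = $92742 / 0.24
BER = $386425.00 (to the nearest cent)

$386425.00


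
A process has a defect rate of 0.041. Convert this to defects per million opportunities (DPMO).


DPMO = defect_rate * 1000000 = 0.041 * 1000000

41000


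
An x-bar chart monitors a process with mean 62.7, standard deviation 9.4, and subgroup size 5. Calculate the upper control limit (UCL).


UCL = 62.7 + 3 * 9.4 / sqrt(5)

75.31


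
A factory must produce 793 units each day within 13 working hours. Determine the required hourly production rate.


Formula: Production Rate = Daily Demand / Available Hours
Rate = 793 units/day / 13 hours/day
Rate = 61.0 units/hour

61.0 units/hour


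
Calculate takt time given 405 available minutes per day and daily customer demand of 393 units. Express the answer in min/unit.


Formula: Takt Time = Available Production Time / Customer Demand
Takt = 405 min/day / 393 units/day
Takt = 1.03 min/unit

1.03 min/unit


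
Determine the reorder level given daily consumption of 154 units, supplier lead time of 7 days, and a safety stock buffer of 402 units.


Formula: ROP = (Daily Demand * Lead Time) + Safety Stock
Demand during lead time = 154 * 7 = 1078 units
ROP = 1078 + 402 = 1480 units

1480 units


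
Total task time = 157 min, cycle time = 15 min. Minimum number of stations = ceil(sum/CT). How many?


Formula: N_min = ceil(Sum of Task Times / Cycle Time)
N_min = ceil(157 min / 15 min) = ceil(10.4667)
N_min = 11 stations

11


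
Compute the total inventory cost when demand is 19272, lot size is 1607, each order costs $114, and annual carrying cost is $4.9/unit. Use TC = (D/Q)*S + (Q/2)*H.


TC = 19272/1607 * 114 + 1607/2 * 4.9

$5304.30


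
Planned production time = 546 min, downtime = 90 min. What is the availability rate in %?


Formula: Availability = (Planned Time - Downtime) / Planned Time * 100
Uptime = 546 - 90 = 456 min
Availability = 456 / 546 * 100 = 83.5%

83.5%


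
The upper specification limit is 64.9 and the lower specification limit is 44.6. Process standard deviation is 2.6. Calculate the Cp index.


Cp = (64.9 - 44.6) / (6 * 2.6)

1.3


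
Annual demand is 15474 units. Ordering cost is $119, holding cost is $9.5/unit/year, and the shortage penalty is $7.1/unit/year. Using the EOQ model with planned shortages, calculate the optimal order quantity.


Formula: EOQ* = sqrt(2DS/H) * sqrt((H+P)/P)
Base EOQ = sqrt(2*15474*119/9.5) = 622.63 units
Correction = sqrt((9.5+7.1)/7.1) = 1.52906
EOQ* = 622.63 * 1.52906 = 952.0 units

952.0 units


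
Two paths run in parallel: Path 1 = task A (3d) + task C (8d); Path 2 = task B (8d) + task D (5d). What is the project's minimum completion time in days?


Path 1 = 3 + 8 = 11 days
Path 2 = 8 + 5 = 13 days
Duration = max(11, 13) = 13 days

13 days


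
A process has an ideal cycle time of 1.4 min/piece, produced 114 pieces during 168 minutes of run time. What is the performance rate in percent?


Formula: Performance = (Ideal CT * Total Count) / Run Time * 100
Ideal output time = 1.4 * 114 = 159.6 min
Performance = 159.6 / 168 * 100 = 95.0%

95.0%


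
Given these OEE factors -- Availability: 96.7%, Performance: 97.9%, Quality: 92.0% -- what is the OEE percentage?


Formula: OEE = Availability * Performance * Quality / 10000
A * P = 96.7% * 97.9% / 100 = 94.67%
OEE = 94.67% * 92.0% / 100 = 87.1%

87.1%


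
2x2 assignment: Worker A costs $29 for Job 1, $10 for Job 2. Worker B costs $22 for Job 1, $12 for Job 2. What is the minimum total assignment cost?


Option 1: A->1 + B->2 = $29 + $12 = $41
Option 2: A->2 + B->1 = $10 + $22 = $32
Min cost = min($41, $32) = $32

$32


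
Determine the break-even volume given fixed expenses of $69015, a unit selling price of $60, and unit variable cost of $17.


Formula: BEQ = Fixed Costs / (Price - Variable Cost)
Contribution margin = $60 - $17 = $43/unit
BEQ = ceil($69015 / $43/unit) = ceil(1605.0) = 1605 units

1605 units


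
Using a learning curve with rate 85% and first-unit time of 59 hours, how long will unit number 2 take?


Formula: T_n = T_1 * (learning_rate)^(log2(n)) where learning_rate = rate/100
Doublings = log2(2) = 1
T_n = 59 * 0.85^1
T_n = 59 * 0.85 = 50.2 hours

50.2 hours


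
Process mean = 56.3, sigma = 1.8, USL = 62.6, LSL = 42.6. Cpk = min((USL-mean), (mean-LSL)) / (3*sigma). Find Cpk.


Cpu = (62.6 - 56.3) / (3 * 1.8) = 1.17
Cpl = (56.3 - 42.6) / (3 * 1.8) = 2.54
Cpk = min(1.17, 2.54) = 1.17

1.17


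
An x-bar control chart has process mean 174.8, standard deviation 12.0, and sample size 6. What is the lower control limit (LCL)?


LCL = 174.8 - 3 * 12.0 / sqrt(6)

160.1


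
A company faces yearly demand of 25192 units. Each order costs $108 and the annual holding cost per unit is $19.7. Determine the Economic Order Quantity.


Formula: EOQ = sqrt(2 * D * S / H)
Numerator: 2 * 25192 * 108 = 5441472
2DS/H = 5441472 / 19.7 = 276216.9
EOQ = sqrt(276216.9) = 525.6 units

525.6 units


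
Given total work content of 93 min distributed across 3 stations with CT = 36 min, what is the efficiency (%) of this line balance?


Formula: Efficiency = Sum of Task Times / (N_stations * CT) * 100
Total station capacity = 3 stations * 36 min = 108 min
Efficiency = 93 / 108 * 100 = 86.1%

86.1%


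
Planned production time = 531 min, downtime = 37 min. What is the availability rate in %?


Formula: Availability = (Planned Time - Downtime) / Planned Time * 100
Uptime = 531 - 37 = 494 min
Availability = 494 / 531 * 100 = 93.0%

93.0%


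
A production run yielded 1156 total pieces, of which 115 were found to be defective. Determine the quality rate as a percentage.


Formula: Quality Rate = Good Pieces / Total Pieces * 100
Good pieces = 1156 - 115 = 1041
QR = 1041 / 1156 * 100 = 90.1%

90.1%


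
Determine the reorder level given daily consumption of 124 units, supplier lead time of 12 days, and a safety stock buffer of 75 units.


Formula: ROP = (Daily Demand * Lead Time) + Safety Stock
Demand during lead time = 124 * 12 = 1488 units
ROP = 1488 + 75 = 1563 units

1563 units


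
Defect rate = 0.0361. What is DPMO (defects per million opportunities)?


DPMO = defect_rate * 1000000 = 0.0361 * 1000000

36100


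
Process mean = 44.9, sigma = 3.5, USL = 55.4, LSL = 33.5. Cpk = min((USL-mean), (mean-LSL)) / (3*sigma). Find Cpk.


Cpu = (55.4 - 44.9) / (3 * 3.5) = 1.0
Cpl = (44.9 - 33.5) / (3 * 3.5) = 1.09
Cpk = min(1.0, 1.09) = 1.0

1.0


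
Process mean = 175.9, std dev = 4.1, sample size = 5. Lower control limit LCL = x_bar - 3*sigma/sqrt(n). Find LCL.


LCL = 175.9 - 3 * 4.1 / sqrt(5)

170.4


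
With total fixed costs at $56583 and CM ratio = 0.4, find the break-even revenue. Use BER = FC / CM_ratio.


Formula: BER = Fixed Costs / Contribution Margin Ratio
BER = $56583 / 0.4
BER = $141457.50 (to the nearest cent)

$141457.50


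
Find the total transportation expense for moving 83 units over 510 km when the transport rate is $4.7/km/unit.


TC = dist * cost * units = 510 * 4.7 * 83 = $198951.00

$198951.00


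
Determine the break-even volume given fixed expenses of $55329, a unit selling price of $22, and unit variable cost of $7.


Formula: BEQ = Fixed Costs / (Price - Variable Cost)
Contribution margin = $22 - $7 = $15/unit
BEQ = ceil($55329 / $15/unit) = ceil(3688.6) = 3689 units

3689 units


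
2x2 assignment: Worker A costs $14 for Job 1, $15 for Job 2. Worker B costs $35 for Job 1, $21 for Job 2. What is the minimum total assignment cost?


Option 1: A->1 + B->2 = $14 + $21 = $35
Option 2: A->2 + B->1 = $15 + $35 = $50
Min cost = min($35, $50) = $35

$35


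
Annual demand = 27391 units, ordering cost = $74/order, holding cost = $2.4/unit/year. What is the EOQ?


Formula: EOQ = sqrt(2 * D * S / H)
Numerator: 2 * 27391 * 74 = 4053868
2DS/H = 4053868 / 2.4 = 1689111.7
EOQ = sqrt(1689111.7) = 1299.7 units

1299.7 units


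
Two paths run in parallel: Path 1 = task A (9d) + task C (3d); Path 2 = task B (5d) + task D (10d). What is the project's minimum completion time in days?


Path 1 = 9 + 3 = 12 days
Path 2 = 5 + 10 = 15 days
Duration = max(12, 15) = 15 days

15 days


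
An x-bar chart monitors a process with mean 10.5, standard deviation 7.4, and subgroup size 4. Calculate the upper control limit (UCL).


UCL = 10.5 + 3 * 7.4 / sqrt(4)

21.6


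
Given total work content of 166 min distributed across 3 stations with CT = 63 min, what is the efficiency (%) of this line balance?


Formula: Efficiency = Sum of Task Times / (N_stations * CT) * 100
Total station capacity = 3 stations * 63 min = 189 min
Efficiency = 166 / 189 * 100 = 87.8%

87.8%


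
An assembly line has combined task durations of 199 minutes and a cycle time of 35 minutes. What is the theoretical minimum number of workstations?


Formula: N_min = ceil(Sum of Task Times / Cycle Time)
N_min = ceil(199 min / 35 min) = ceil(5.6857)
N_min = 6 stations

6


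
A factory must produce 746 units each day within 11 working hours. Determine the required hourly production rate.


Formula: Production Rate = Daily Demand / Available Hours
Rate = 746 units/day / 11 hours/day
Rate = 67.8 units/hour

67.8 units/hour


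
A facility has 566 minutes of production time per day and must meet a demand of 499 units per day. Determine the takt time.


Formula: Takt Time = Available Production Time / Customer Demand
Takt = 566 min/day / 499 units/day
Takt = 1.13 min/unit

1.13 min/unit


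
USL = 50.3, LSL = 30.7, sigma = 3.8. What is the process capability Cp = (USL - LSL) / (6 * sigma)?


Cp = (50.3 - 30.7) / (6 * 3.8)

0.86


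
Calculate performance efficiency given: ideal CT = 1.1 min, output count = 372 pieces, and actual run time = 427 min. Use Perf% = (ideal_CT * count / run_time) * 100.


Formula: Performance = (Ideal CT * Total Count) / Run Time * 100
Ideal output time = 1.1 * 372 = 409.2 min
Performance = 409.2 / 427 * 100 = 95.8%

95.8%


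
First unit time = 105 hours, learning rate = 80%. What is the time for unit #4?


Formula: T_n = T_1 * (learning_rate)^(log2(n)) where learning_rate = rate/100
Doublings = log2(4) = 2
T_n = 105 * 0.8^2
T_n = 105 * 0.64 = 67.2 hours

67.2 hours


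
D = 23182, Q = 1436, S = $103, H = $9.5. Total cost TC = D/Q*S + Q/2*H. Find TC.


TC = 23182/1436 * 103 + 1436/2 * 9.5

$8483.78


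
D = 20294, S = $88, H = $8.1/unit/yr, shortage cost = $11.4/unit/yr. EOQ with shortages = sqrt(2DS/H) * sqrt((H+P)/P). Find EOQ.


Formula: EOQ* = sqrt(2DS/H) * sqrt((H+P)/P)
Base EOQ = sqrt(2*20294*88/8.1) = 664.05 units
Correction = sqrt((8.1+11.4)/11.4) = 1.30787
EOQ* = 664.05 * 1.30787 = 868.5 units

868.5 units


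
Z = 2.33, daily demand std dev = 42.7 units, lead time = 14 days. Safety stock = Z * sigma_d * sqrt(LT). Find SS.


Formula: SS = z * sigma_d * sqrt(LT)
sqrt(LT) = sqrt(14) = 3.7417
SS = 2.33 * 42.7 * 3.7417
SS = 372.3 units

372.3 units


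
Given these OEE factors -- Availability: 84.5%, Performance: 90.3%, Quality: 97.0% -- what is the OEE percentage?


Formula: OEE = Availability * Performance * Quality / 10000
A * P = 84.5% * 90.3% / 100 = 76.3%
OEE = 76.3% * 97.0% / 100 = 74.0%

74.0%


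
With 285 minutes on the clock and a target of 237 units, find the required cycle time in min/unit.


Formula: CT = Available Time / Number of Units
CT = 285 min / 237 units
CT = 1.2 min/unit

1.2 min/unit


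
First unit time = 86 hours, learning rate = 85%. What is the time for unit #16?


Formula: T_n = T_1 * (learning_rate)^(log2(n)) where learning_rate = rate/100
Doublings = log2(16) = 4
T_n = 86 * 0.85^4
T_n = 86 * 0.522 = 44.9 hours

44.9 hours


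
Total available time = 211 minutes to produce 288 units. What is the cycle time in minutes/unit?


Formula: CT = Available Time / Number of Units
CT = 211 min / 288 units
CT = 0.73 min/unit

0.73 min/unit


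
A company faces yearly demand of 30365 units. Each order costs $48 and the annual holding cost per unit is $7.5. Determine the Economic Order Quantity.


Formula: EOQ = sqrt(2 * D * S / H)
Numerator: 2 * 30365 * 48 = 2915040
2DS/H = 2915040 / 7.5 = 388672.0
EOQ = sqrt(388672.0) = 623.4 units

623.4 units


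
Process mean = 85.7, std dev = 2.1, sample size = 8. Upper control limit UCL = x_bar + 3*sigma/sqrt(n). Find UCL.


UCL = 85.7 + 3 * 2.1 / sqrt(8)

87.93


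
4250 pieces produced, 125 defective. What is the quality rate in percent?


Formula: Quality Rate = Good Pieces / Total Pieces * 100
Good pieces = 4250 - 125 = 4125
QR = 4125 / 4250 * 100 = 97.1%

97.1%


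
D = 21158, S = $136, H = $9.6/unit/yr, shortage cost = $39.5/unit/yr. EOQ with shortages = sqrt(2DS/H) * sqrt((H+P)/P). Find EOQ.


Formula: EOQ* = sqrt(2DS/H) * sqrt((H+P)/P)
Base EOQ = sqrt(2*21158*136/9.6) = 774.26 units
Correction = sqrt((9.6+39.5)/39.5) = 1.11492
EOQ* = 774.26 * 1.11492 = 863.2 units

863.2 units


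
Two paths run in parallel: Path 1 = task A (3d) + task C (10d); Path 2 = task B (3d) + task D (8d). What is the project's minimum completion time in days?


Path 1 = 3 + 10 = 13 days
Path 2 = 3 + 8 = 11 days
Duration = max(13, 11) = 13 days

13 days


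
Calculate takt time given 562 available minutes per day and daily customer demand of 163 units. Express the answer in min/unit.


Formula: Takt Time = Available Production Time / Customer Demand
Takt = 562 min/day / 163 units/day
Takt = 3.45 min/unit

3.45 min/unit


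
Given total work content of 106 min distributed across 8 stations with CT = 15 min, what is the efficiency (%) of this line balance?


Formula: Efficiency = Sum of Task Times / (N_stations * CT) * 100
Total station capacity = 8 stations * 15 min = 120 min
Efficiency = 106 / 120 * 100 = 88.3%

88.3%


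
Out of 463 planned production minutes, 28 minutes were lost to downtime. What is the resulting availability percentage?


Formula: Availability = (Planned Time - Downtime) / Planned Time * 100
Uptime = 463 - 28 = 435 min
Availability = 435 / 463 * 100 = 94.0%

94.0%


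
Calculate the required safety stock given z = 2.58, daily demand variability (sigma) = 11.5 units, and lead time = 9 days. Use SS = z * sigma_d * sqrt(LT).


Formula: SS = z * sigma_d * sqrt(LT)
sqrt(LT) = sqrt(9) = 3.0
SS = 2.58 * 11.5 * 3.0
SS = 89.0 units

89.0 units


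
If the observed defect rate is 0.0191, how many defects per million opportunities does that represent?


DPMO = defect_rate * 1000000 = 0.0191 * 1000000

19100


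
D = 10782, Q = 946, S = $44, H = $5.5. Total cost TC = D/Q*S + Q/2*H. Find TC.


TC = 10782/946 * 44 + 946/2 * 5.5

$3102.99


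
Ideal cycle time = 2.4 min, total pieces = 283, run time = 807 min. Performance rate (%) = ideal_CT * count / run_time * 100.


Formula: Performance = (Ideal CT * Total Count) / Run Time * 100
Ideal output time = 2.4 * 283 = 679.2 min
Performance = 679.2 / 807 * 100 = 84.2%

84.2%


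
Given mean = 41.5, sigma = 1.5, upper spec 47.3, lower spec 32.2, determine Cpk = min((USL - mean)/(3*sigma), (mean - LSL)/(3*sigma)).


Cpu = (47.3 - 41.5) / (3 * 1.5) = 1.29
Cpl = (41.5 - 32.2) / (3 * 1.5) = 2.07
Cpk = min(1.29, 2.07) = 1.29

1.29


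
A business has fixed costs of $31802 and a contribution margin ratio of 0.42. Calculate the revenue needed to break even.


Formula: BER = Fixed Costs / Contribution Margin Ratio
BER = $31802 / 0.42
BER = $75719.05 (to the nearest cent)

$75719.05


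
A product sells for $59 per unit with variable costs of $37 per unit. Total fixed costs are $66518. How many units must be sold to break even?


Formula: BEQ = Fixed Costs / (Price - Variable Cost)
Contribution margin = $59 - $37 = $22/unit
BEQ = ceil($66518 / $22/unit) = ceil(3023.55) = 3024 units

3024 units


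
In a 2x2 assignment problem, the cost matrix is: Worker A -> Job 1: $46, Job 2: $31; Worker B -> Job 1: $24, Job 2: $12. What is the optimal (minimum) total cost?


Option 1: A->1 + B->2 = $46 + $12 = $58
Option 2: A->2 + B->1 = $31 + $24 = $55
Min cost = min($58, $55) = $55

$55


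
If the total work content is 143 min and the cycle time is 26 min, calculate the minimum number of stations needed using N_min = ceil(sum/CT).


Formula: N_min = ceil(Sum of Task Times / Cycle Time)
N_min = ceil(143 min / 26 min) = ceil(5.5)
N_min = 6 stations

6


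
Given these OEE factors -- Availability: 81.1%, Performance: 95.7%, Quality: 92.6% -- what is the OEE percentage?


Formula: OEE = Availability * Performance * Quality / 10000
A * P = 81.1% * 95.7% / 100 = 77.61%
OEE = 77.61% * 92.6% / 100 = 71.9%

71.9%


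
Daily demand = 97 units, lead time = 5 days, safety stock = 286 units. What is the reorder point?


Formula: ROP = (Daily Demand * Lead Time) + Safety Stock
Demand during lead time = 97 * 5 = 485 units
ROP = 485 + 286 = 771 units

771 units


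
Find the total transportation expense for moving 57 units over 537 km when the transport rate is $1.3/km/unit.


TC = dist * cost * units = 537 * 1.3 * 57 = $39791.70

$39791.70


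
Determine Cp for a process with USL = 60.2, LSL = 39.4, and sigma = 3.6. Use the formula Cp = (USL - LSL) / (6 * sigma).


Cp = (60.2 - 39.4) / (6 * 3.6)

0.96


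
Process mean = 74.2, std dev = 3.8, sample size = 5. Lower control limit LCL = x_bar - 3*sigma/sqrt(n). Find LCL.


LCL = 74.2 - 3 * 3.8 / sqrt(5)

69.1


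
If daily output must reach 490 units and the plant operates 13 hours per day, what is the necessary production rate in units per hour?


Formula: Production Rate = Daily Demand / Available Hours
Rate = 490 units/day / 13 hours/day
Rate = 37.7 units/hour

37.7 units/hour


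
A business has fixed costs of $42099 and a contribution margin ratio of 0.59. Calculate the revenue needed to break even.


Formula: BER = Fixed Costs / Contribution Margin Ratio
BER = $42099 / 0.59
BER = $71354.24 (to the nearest cent)

$71354.24


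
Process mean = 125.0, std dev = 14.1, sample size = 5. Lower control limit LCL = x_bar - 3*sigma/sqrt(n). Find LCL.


LCL = 125.0 - 3 * 14.1 / sqrt(5)

106.08


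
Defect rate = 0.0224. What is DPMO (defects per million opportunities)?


DPMO = defect_rate * 1000000 = 0.0224 * 1000000

22400


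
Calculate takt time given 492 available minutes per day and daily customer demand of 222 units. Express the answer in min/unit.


Formula: Takt Time = Available Production Time / Customer Demand
Takt = 492 min/day / 222 units/day
Takt = 2.22 min/unit

2.22 min/unit


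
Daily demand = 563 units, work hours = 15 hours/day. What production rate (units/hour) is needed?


Formula: Production Rate = Daily Demand / Available Hours
Rate = 563 units/day / 15 hours/day
Rate = 37.5 units/hour

37.5 units/hour


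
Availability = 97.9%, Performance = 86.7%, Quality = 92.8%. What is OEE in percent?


Formula: OEE = Availability * Performance * Quality / 10000
A * P = 97.9% * 86.7% / 100 = 84.88%
OEE = 84.88% * 92.8% / 100 = 78.8%

78.8%


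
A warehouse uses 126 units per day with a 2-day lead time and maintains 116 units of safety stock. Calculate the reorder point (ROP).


Formula: ROP = (Daily Demand * Lead Time) + Safety Stock
Demand during lead time = 126 * 2 = 252 units
ROP = 252 + 116 = 368 units

368 units


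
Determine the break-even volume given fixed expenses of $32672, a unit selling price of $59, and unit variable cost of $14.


Formula: BEQ = Fixed Costs / (Price - Variable Cost)
Contribution margin = $59 - $14 = $45/unit
BEQ = ceil($32672 / $45/unit) = ceil(726.04) = 727 units

727 units


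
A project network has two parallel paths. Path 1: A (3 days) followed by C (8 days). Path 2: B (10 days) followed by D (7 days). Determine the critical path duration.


Path 1 = 3 + 8 = 11 days
Path 2 = 10 + 7 = 17 days
Duration = max(11, 17) = 17 days

17 days


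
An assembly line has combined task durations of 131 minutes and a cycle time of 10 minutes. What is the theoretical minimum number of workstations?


Formula: N_min = ceil(Sum of Task Times / Cycle Time)
N_min = ceil(131 min / 10 min) = ceil(13.1)
N_min = 14 stations

14


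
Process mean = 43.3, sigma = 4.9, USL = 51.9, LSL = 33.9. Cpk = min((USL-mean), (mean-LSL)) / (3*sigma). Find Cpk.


Cpu = (51.9 - 43.3) / (3 * 4.9) = 0.59
Cpl = (43.3 - 33.9) / (3 * 4.9) = 0.64
Cpk = min(0.59, 0.64) = 0.59

0.59


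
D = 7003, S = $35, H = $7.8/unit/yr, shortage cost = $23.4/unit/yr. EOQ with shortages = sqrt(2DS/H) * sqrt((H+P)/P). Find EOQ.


Formula: EOQ* = sqrt(2DS/H) * sqrt((H+P)/P)
Base EOQ = sqrt(2*7003*35/7.8) = 250.69 units
Correction = sqrt((7.8+23.4)/23.4) = 1.1547
EOQ* = 250.69 * 1.1547 = 289.5 units

289.5 units


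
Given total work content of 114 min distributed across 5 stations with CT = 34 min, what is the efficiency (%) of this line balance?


Formula: Efficiency = Sum of Task Times / (N_stations * CT) * 100
Total station capacity = 5 stations * 34 min = 170 min
Efficiency = 114 / 170 * 100 = 67.1%

67.1%


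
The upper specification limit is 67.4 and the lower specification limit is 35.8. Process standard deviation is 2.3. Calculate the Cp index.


Cp = (67.4 - 35.8) / (6 * 2.3)

2.29


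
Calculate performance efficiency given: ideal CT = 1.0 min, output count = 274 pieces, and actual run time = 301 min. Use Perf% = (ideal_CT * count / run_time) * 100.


Formula: Performance = (Ideal CT * Total Count) / Run Time * 100
Ideal output time = 1.0 * 274 = 274.0 min
Performance = 274.0 / 301 * 100 = 91.0%

91.0%


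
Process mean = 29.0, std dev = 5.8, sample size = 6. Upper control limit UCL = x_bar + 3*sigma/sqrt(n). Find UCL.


UCL = 29.0 + 3 * 5.8 / sqrt(6)

36.1


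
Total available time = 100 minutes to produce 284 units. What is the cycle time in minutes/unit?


Formula: CT = Available Time / Number of Units
CT = 100 min / 284 units
CT = 0.35 min/unit

0.35 min/unit


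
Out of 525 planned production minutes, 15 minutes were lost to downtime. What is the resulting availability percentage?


Formula: Availability = (Planned Time - Downtime) / Planned Time * 100
Uptime = 525 - 15 = 510 min
Availability = 510 / 525 * 100 = 97.1%

97.1%


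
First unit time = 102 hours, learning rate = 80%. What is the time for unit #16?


Formula: T_n = T_1 * (learning_rate)^(log2(n)) where learning_rate = rate/100
Doublings = log2(16) = 4
T_n = 102 * 0.8^4
T_n = 102 * 0.4096 = 41.8 hours

41.8 hours


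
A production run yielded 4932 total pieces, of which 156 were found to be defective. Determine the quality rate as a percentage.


Formula: Quality Rate = Good Pieces / Total Pieces * 100
Good pieces = 4932 - 156 = 4776
QR = 4776 / 4932 * 100 = 96.8%

96.8%


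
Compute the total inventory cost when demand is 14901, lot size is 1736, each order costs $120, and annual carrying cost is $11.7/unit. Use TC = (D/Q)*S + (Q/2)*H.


TC = 14901/1736 * 120 + 1736/2 * 11.7

$11185.62


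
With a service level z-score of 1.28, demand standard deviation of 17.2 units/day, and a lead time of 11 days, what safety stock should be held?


Formula: SS = z * sigma_d * sqrt(LT)
sqrt(LT) = sqrt(11) = 3.3166
SS = 1.28 * 17.2 * 3.3166
SS = 73.0 units

73.0 units


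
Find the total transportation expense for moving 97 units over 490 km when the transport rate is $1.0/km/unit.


TC = dist * cost * units = 490 * 1.0 * 97 = $47530.00

$47530.00


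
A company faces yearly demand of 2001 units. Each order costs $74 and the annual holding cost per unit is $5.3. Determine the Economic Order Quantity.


Formula: EOQ = sqrt(2 * D * S / H)
Numerator: 2 * 2001 * 74 = 296148
2DS/H = 296148 / 5.3 = 55877.0
EOQ = sqrt(55877.0) = 236.4 units

236.4 units


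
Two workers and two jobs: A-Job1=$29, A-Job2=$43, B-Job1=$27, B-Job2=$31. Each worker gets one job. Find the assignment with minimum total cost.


Option 1: A->1 + B->2 = $29 + $31 = $60
Option 2: A->2 + B->1 = $43 + $27 = $70
Min cost = min($60, $70) = $60

$60


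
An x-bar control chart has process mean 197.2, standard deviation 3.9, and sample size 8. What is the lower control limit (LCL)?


LCL = 197.2 - 3 * 3.9 / sqrt(8)

193.06


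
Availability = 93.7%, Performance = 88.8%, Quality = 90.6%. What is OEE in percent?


Formula: OEE = Availability * Performance * Quality / 10000
A * P = 93.7% * 88.8% / 100 = 83.21%
OEE = 83.21% * 90.6% / 100 = 75.4%

75.4%


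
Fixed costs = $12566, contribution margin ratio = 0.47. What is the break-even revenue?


Formula: BER = Fixed Costs / Contribution Margin Ratio
BER = $12566 / 0.47
BER = $26736.17 (to the nearest cent)

$26736.17


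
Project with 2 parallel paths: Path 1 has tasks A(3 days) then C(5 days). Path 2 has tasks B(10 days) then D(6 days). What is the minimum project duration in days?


Path 1 = 3 + 5 = 8 days
Path 2 = 10 + 6 = 16 days
Duration = max(8, 16) = 16 days

16 days


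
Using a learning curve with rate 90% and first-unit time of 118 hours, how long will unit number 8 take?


Formula: T_n = T_1 * (learning_rate)^(log2(n)) where learning_rate = rate/100
Doublings = log2(8) = 3
T_n = 118 * 0.9^3
T_n = 118 * 0.729 = 86.0 hours

86.0 hours


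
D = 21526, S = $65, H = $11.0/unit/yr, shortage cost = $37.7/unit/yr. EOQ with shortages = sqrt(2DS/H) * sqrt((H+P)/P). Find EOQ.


Formula: EOQ* = sqrt(2DS/H) * sqrt((H+P)/P)
Base EOQ = sqrt(2*21526*65/11.0) = 504.38 units
Correction = sqrt((11.0+37.7)/37.7) = 1.13656
EOQ* = 504.38 * 1.13656 = 573.3 units

573.3 units


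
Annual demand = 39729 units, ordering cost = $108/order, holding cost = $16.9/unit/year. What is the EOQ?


Formula: EOQ = sqrt(2 * D * S / H)
Numerator: 2 * 39729 * 108 = 8581464
2DS/H = 8581464 / 16.9 = 507778.9
EOQ = sqrt(507778.9) = 712.6 units

712.6 units


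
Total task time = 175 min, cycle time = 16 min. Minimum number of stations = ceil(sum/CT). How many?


Formula: N_min = ceil(Sum of Task Times / Cycle Time)
N_min = ceil(175 min / 16 min) = ceil(10.9375)
N_min = 11 stations

11


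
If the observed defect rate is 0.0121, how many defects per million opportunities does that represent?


DPMO = defect_rate * 1000000 = 0.0121 * 1000000

12100


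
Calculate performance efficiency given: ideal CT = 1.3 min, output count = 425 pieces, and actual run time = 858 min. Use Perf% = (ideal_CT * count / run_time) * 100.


Formula: Performance = (Ideal CT * Total Count) / Run Time * 100
Ideal output time = 1.3 * 425 = 552.5 min
Performance = 552.5 / 858 * 100 = 64.4%

64.4%


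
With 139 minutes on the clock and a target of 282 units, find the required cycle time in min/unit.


Formula: CT = Available Time / Number of Units
CT = 139 min / 282 units
CT = 0.49 min/unit

0.49 min/unit


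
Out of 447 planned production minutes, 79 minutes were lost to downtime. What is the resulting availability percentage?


Formula: Availability = (Planned Time - Downtime) / Planned Time * 100
Uptime = 447 - 79 = 368 min
Availability = 368 / 447 * 100 = 82.3%

82.3%


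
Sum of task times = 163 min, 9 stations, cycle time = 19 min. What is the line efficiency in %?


Formula: Efficiency = Sum of Task Times / (N_stations * CT) * 100
Total station capacity = 9 stations * 19 min = 171 min
Efficiency = 163 / 171 * 100 = 95.3%

95.3%


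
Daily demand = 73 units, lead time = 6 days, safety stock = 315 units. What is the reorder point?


Formula: ROP = (Daily Demand * Lead Time) + Safety Stock
Demand during lead time = 73 * 6 = 438 units
ROP = 438 + 315 = 753 units

753 units


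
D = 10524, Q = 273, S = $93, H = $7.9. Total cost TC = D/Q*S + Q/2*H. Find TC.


TC = 10524/273 * 93 + 273/2 * 7.9

$4663.45
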